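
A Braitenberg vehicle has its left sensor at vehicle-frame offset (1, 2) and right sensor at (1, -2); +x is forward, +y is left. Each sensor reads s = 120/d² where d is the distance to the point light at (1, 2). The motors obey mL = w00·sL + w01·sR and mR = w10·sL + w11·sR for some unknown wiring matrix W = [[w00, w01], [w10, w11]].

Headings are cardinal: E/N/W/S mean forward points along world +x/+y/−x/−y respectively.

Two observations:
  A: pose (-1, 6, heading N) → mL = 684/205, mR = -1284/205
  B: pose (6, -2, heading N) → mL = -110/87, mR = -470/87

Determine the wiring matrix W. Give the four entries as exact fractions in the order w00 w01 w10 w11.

obs A: pose=(-1,6,N) → sL=120/41, sR=24/5, mL=684/205, mR=-1284/205
obs B: pose=(6,-2,N) → sL=20/3, sR=60/29, mL=-110/87, mR=-470/87
sensor matrix S = [[120/41, 24/5], [20/3, 60/29]]; det S = -30848/1189
solve [mL_A; mL_B] = S·[w00; w01] and [mR_A; mR_B] = S·[w10; w11]:
  w00 = -1/2, w01 = 1, w10 = -1/2, w11 = -1

-1/2 1 -1/2 -1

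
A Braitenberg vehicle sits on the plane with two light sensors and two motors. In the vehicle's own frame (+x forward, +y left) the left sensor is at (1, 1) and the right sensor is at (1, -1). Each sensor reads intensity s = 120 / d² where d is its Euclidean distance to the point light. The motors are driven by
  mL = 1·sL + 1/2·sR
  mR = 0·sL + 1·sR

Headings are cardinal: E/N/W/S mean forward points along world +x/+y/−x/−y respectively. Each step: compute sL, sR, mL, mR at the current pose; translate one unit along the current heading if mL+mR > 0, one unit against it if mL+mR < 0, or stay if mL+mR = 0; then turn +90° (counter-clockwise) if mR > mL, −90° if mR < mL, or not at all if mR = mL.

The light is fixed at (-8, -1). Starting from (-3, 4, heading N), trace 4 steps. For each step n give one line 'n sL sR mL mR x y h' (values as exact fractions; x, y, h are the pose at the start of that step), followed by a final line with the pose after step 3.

0 30/13 5/3 245/78 5/3 -3 4 N
1 24/17 120/61 2484/1037 120/61 -3 5 E
2 60/37 12/5 522/185 12/5 -2 5 S
3 120/41 120/61 9780/2501 120/61 -2 4 W
final -3 4 N

n=0: pose=(-3,4,N); sL=30/13, sR=5/3; mL=245/78, mR=5/3; mL+mR=125/26 → advance +1; mR−mL=-115/78 → turn -1·90°
n=1: pose=(-3,5,E); sL=24/17, sR=120/61; mL=2484/1037, mR=120/61; mL+mR=4524/1037 → advance +1; mR−mL=-444/1037 → turn -1·90°
n=2: pose=(-2,5,S); sL=60/37, sR=12/5; mL=522/185, mR=12/5; mL+mR=966/185 → advance +1; mR−mL=-78/185 → turn -1·90°
n=3: pose=(-2,4,W); sL=120/41, sR=120/61; mL=9780/2501, mR=120/61; mL+mR=14700/2501 → advance +1; mR−mL=-4860/2501 → turn -1·90°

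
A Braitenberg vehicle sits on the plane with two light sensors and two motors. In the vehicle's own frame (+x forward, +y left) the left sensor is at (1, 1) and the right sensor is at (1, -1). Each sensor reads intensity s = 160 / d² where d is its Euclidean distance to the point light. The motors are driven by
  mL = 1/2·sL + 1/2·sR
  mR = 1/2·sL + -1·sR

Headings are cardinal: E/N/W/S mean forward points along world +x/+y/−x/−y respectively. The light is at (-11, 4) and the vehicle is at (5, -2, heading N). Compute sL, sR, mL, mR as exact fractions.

16/25 80/157 2256/3925 -744/3925

left sensor world pos  = (4, -1); dL² = 250
right sensor world pos = (6, -1); dR² = 314
sL = 160/250 = 16/25
sR = 160/314 = 80/157
mL = 1/2·sL + 1/2·sR = 2256/3925
mR = 1/2·sL + -1·sR = -744/3925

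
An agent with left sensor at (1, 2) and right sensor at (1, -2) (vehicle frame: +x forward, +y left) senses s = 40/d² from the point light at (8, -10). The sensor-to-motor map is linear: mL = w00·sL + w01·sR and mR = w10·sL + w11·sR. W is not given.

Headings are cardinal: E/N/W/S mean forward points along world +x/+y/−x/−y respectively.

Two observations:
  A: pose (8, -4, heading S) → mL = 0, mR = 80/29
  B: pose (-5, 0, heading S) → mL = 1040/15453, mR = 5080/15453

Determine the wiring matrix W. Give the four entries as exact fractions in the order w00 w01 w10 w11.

1 -1 1 1

obs A: pose=(8,-4,S) → sL=40/29, sR=40/29, mL=0, mR=80/29
obs B: pose=(-5,0,S) → sL=20/101, sR=20/153, mL=1040/15453, mR=5080/15453
sensor matrix S = [[40/29, 40/29], [20/101, 20/153]]; det S = -41600/448137
solve [mL_A; mL_B] = S·[w00; w01] and [mR_A; mR_B] = S·[w10; w11]:
  w00 = 1, w01 = -1, w10 = 1, w11 = 1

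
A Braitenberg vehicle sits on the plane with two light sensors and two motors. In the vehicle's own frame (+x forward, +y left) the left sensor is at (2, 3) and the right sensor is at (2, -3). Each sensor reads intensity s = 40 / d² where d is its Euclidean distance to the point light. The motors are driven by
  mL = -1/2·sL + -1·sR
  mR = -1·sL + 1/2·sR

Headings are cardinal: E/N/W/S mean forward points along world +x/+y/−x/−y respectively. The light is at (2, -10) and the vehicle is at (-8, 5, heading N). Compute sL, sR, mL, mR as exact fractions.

left sensor world pos  = (-11, 7); dL² = 458
right sensor world pos = (-5, 7); dR² = 338
sL = 40/458 = 20/229
sR = 40/338 = 20/169
mL = -1/2·sL + -1·sR = -6270/38701
mR = -1·sL + 1/2·sR = -1090/38701

20/229 20/169 -6270/38701 -1090/38701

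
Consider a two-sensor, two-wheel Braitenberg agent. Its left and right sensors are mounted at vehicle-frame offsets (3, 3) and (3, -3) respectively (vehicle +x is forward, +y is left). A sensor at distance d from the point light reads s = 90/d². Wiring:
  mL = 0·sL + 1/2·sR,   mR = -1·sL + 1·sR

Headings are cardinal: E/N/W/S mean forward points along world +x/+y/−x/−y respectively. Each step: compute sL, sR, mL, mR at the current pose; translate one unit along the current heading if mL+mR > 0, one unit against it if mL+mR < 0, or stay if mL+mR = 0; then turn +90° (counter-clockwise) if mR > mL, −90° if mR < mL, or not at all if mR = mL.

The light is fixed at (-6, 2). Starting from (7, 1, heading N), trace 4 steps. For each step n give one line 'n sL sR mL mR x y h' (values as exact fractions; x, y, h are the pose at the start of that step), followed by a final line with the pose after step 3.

0 45/52 9/26 9/52 -27/52 7 1 N
1 90/257 90/281 45/281 -2160/72217 7 0 E
2 45/157 45/73 45/146 3780/11461 8 0 S
3 90/289 18/65 9/65 -648/18785 8 -1 E
final 9 -1 S

n=0: pose=(7,1,N); sL=45/52, sR=9/26; mL=9/52, mR=-27/52; mL+mR=-9/26 → advance -1; mR−mL=-9/13 → turn -1·90°
n=1: pose=(7,0,E); sL=90/257, sR=90/281; mL=45/281, mR=-2160/72217; mL+mR=9405/72217 → advance +1; mR−mL=-13725/72217 → turn -1·90°
n=2: pose=(8,0,S); sL=45/157, sR=45/73; mL=45/146, mR=3780/11461; mL+mR=14625/22922 → advance +1; mR−mL=495/22922 → turn +1·90°
n=3: pose=(8,-1,E); sL=90/289, sR=18/65; mL=9/65, mR=-648/18785; mL+mR=1953/18785 → advance +1; mR−mL=-3249/18785 → turn -1·90°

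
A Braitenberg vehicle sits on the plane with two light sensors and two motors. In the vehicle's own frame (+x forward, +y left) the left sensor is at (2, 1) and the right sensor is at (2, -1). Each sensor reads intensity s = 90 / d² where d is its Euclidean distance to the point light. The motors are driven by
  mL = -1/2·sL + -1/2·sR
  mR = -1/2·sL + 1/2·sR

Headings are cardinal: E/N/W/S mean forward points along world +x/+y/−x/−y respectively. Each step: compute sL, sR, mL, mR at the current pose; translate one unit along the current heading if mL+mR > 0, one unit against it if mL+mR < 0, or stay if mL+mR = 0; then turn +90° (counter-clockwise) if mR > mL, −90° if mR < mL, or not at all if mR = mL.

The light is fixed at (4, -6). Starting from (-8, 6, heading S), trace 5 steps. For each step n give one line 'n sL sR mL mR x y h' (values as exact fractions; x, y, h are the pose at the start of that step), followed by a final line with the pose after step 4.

n=0: pose=(-8,6,S); sL=90/221, sR=90/269; mL=-22050/59449, mR=-2160/59449; mL+mR=-90/221 → advance -1; mR−mL=90/269 → turn +1·90°
n=1: pose=(-8,7,E); sL=45/148, sR=45/122; mL=-6075/18056, mR=585/18056; mL+mR=-45/148 → advance -1; mR−mL=45/122 → turn +1·90°
n=2: pose=(-9,7,N); sL=90/421, sR=10/41; mL=-3950/17261, mR=260/17261; mL+mR=-90/421 → advance -1; mR−mL=10/41 → turn +1·90°
n=3: pose=(-9,6,W); sL=45/173, sR=45/197; mL=-8325/34081, mR=-540/34081; mL+mR=-45/173 → advance -1; mR−mL=45/197 → turn +1·90°
n=4: pose=(-8,6,S); sL=90/221, sR=90/269; mL=-22050/59449, mR=-2160/59449; mL+mR=-90/221 → advance -1; mR−mL=90/269 → turn +1·90°

0 90/221 90/269 -22050/59449 -2160/59449 -8 6 S
1 45/148 45/122 -6075/18056 585/18056 -8 7 E
2 90/421 10/41 -3950/17261 260/17261 -9 7 N
3 45/173 45/197 -8325/34081 -540/34081 -9 6 W
4 90/221 90/269 -22050/59449 -2160/59449 -8 6 S
final -8 7 E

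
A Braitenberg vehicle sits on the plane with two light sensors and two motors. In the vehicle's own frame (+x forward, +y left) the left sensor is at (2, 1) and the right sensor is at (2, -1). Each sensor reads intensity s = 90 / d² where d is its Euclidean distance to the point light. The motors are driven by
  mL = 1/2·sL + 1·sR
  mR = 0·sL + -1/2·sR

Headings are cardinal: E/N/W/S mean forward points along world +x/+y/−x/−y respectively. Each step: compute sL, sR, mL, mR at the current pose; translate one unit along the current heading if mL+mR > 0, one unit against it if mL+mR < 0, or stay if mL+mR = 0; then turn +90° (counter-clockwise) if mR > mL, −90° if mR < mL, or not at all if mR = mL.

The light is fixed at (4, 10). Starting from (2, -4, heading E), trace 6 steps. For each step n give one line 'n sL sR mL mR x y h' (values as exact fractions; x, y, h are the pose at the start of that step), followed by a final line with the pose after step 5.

n=0: pose=(2,-4,E); sL=90/169, sR=2/5; mL=563/845, mR=-1/5; mL+mR=394/845 → advance +1; mR−mL=-732/845 → turn -1·90°
n=1: pose=(3,-4,S); sL=45/128, sR=9/26; mL=1737/3328, mR=-9/52; mL+mR=1161/3328 → advance +1; mR−mL=-2313/3328 → turn -1·90°
n=2: pose=(3,-5,W); sL=18/53, sR=18/41; mL=1323/2173, mR=-9/41; mL+mR=846/2173 → advance +1; mR−mL=-1800/2173 → turn -1·90°
n=3: pose=(2,-5,N); sL=45/89, sR=9/17; mL=2367/3026, mR=-9/34; mL+mR=783/1513 → advance +1; mR−mL=-1584/1513 → turn -1·90°
n=4: pose=(2,-4,E); sL=90/169, sR=2/5; mL=563/845, mR=-1/5; mL+mR=394/845 → advance +1; mR−mL=-732/845 → turn -1·90°
n=5: pose=(3,-4,S); sL=45/128, sR=9/26; mL=1737/3328, mR=-9/52; mL+mR=1161/3328 → advance +1; mR−mL=-2313/3328 → turn -1·90°

0 90/169 2/5 563/845 -1/5 2 -4 E
1 45/128 9/26 1737/3328 -9/52 3 -4 S
2 18/53 18/41 1323/2173 -9/41 3 -5 W
3 45/89 9/17 2367/3026 -9/34 2 -5 N
4 90/169 2/5 563/845 -1/5 2 -4 E
5 45/128 9/26 1737/3328 -9/52 3 -4 S
final 3 -5 W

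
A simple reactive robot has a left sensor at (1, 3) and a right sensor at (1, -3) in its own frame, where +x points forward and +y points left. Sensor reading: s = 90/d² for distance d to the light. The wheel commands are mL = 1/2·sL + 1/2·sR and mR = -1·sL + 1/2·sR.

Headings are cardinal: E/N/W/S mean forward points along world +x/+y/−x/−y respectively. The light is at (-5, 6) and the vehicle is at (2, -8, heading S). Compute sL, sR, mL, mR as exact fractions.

left sensor world pos  = (5, -9); dL² = 325
right sensor world pos = (-1, -9); dR² = 241
sL = 90/325 = 18/65
sR = 90/241 = 90/241
mL = 1/2·sL + 1/2·sR = 5094/15665
mR = -1·sL + 1/2·sR = -1413/15665

18/65 90/241 5094/15665 -1413/15665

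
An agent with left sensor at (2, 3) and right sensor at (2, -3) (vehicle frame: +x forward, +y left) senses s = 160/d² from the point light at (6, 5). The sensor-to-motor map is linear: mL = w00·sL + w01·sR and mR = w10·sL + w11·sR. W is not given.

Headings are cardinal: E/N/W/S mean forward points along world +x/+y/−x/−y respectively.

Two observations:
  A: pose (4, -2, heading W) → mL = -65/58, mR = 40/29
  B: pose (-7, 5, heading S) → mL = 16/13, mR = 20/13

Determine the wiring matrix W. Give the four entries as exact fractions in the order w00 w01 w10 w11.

1 -1/2 1 0

obs A: pose=(4,-2,W) → sL=40/29, sR=5, mL=-65/58, mR=40/29
obs B: pose=(-7,5,S) → sL=20/13, sR=8/13, mL=16/13, mR=20/13
sensor matrix S = [[40/29, 5], [20/13, 8/13]]; det S = -2580/377
solve [mL_A; mL_B] = S·[w00; w01] and [mR_A; mR_B] = S·[w10; w11]:
  w00 = 1, w01 = -1/2, w10 = 1, w11 = 0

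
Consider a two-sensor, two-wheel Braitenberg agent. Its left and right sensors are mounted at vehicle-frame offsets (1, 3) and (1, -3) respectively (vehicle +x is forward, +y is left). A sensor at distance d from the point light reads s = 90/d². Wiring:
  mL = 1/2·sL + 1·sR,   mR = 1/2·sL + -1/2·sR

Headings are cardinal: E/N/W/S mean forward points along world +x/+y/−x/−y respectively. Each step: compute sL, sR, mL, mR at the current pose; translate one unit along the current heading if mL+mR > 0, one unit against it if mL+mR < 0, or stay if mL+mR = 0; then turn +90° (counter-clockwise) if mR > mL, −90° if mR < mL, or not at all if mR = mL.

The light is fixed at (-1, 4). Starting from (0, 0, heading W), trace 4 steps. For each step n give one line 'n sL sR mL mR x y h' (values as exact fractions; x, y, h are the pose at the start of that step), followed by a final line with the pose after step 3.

0 90/49 90 4455/49 -2160/49 0 0 W
1 5 5 15/2 0 -1 0 N
2 90 90/37 1755/37 1620/37 -1 1 E
3 45/16 9/2 189/32 -27/32 0 1 S
final 0 0 W

n=0: pose=(0,0,W); sL=90/49, sR=90; mL=4455/49, mR=-2160/49; mL+mR=2295/49 → advance +1; mR−mL=-135 → turn -1·90°
n=1: pose=(-1,0,N); sL=5, sR=5; mL=15/2, mR=0; mL+mR=15/2 → advance +1; mR−mL=-15/2 → turn -1·90°
n=2: pose=(-1,1,E); sL=90, sR=90/37; mL=1755/37, mR=1620/37; mL+mR=3375/37 → advance +1; mR−mL=-135/37 → turn -1·90°
n=3: pose=(0,1,S); sL=45/16, sR=9/2; mL=189/32, mR=-27/32; mL+mR=81/16 → advance +1; mR−mL=-27/4 → turn -1·90°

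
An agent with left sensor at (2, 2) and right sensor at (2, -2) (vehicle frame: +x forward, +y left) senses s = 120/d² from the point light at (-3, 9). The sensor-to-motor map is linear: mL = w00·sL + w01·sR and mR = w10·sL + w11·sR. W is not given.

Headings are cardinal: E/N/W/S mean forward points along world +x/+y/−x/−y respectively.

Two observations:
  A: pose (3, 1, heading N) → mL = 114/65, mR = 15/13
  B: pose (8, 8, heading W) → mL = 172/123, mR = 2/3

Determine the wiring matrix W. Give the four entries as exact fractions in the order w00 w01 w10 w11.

obs A: pose=(3,1,N) → sL=30/13, sR=6/5, mL=114/65, mR=15/13
obs B: pose=(8,8,W) → sL=4/3, sR=60/41, mL=172/123, mR=2/3
sensor matrix S = [[30/13, 6/5], [4/3, 60/41]]; det S = 4736/2665
solve [mL_A; mL_B] = S·[w00; w01] and [mR_A; mR_B] = S·[w10; w11]:
  w00 = 1/2, w01 = 1/2, w10 = 1/2, w11 = 0

1/2 1/2 1/2 0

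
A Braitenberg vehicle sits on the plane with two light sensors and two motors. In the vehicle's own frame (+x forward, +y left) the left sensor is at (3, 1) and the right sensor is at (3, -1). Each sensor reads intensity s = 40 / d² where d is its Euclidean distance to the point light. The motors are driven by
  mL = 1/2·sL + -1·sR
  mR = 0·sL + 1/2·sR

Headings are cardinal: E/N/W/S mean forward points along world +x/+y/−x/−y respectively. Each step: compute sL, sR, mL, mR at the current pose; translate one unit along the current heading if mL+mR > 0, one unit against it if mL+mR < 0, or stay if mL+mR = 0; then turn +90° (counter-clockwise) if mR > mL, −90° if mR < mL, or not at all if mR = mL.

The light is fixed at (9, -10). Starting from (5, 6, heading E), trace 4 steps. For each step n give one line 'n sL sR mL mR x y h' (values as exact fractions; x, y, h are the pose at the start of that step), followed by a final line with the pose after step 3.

0 4/29 20/113 -354/3277 10/113 5 6 E
1 40/397 40/377 -8340/149669 20/377 4 6 N
2 2/13 1/8 -5/104 1/16 4 5 W
3 40/169 40/193 -2900/32617 20/193 3 5 S
final 3 4 E

n=0: pose=(5,6,E); sL=4/29, sR=20/113; mL=-354/3277, mR=10/113; mL+mR=-64/3277 → advance -1; mR−mL=644/3277 → turn +1·90°
n=1: pose=(4,6,N); sL=40/397, sR=40/377; mL=-8340/149669, mR=20/377; mL+mR=-400/149669 → advance -1; mR−mL=16280/149669 → turn +1·90°
n=2: pose=(4,5,W); sL=2/13, sR=1/8; mL=-5/104, mR=1/16; mL+mR=3/208 → advance +1; mR−mL=23/208 → turn +1·90°
n=3: pose=(3,5,S); sL=40/169, sR=40/193; mL=-2900/32617, mR=20/193; mL+mR=480/32617 → advance +1; mR−mL=6280/32617 → turn +1·90°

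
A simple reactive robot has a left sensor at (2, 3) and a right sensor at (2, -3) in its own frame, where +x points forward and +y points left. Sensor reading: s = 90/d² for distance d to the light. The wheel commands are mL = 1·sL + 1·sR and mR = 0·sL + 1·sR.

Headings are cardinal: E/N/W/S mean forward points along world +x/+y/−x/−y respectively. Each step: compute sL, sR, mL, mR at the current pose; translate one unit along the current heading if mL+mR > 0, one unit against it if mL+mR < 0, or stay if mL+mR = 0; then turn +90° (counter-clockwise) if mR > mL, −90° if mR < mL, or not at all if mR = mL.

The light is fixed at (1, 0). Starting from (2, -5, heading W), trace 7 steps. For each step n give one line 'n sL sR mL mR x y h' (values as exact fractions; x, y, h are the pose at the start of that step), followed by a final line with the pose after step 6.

0 18/13 18 252/13 18 2 -5 W
1 5 5 10 5 1 -5 N
2 18 90/53 1044/53 90/53 1 -4 E
3 45/26 9/4 207/52 9/4 2 -4 S
4 18/13 18 252/13 18 2 -5 W
5 5 5 10 5 1 -5 N
6 18 90/53 1044/53 90/53 1 -4 E
final 2 -4 S

n=0: pose=(2,-5,W); sL=18/13, sR=18; mL=252/13, mR=18; mL+mR=486/13 → advance +1; mR−mL=-18/13 → turn -1·90°
n=1: pose=(1,-5,N); sL=5, sR=5; mL=10, mR=5; mL+mR=15 → advance +1; mR−mL=-5 → turn -1·90°
n=2: pose=(1,-4,E); sL=18, sR=90/53; mL=1044/53, mR=90/53; mL+mR=1134/53 → advance +1; mR−mL=-18 → turn -1·90°
n=3: pose=(2,-4,S); sL=45/26, sR=9/4; mL=207/52, mR=9/4; mL+mR=81/13 → advance +1; mR−mL=-45/26 → turn -1·90°
n=4: pose=(2,-5,W); sL=18/13, sR=18; mL=252/13, mR=18; mL+mR=486/13 → advance +1; mR−mL=-18/13 → turn -1·90°
n=5: pose=(1,-5,N); sL=5, sR=5; mL=10, mR=5; mL+mR=15 → advance +1; mR−mL=-5 → turn -1·90°
n=6: pose=(1,-4,E); sL=18, sR=90/53; mL=1044/53, mR=90/53; mL+mR=1134/53 → advance +1; mR−mL=-18 → turn -1·90°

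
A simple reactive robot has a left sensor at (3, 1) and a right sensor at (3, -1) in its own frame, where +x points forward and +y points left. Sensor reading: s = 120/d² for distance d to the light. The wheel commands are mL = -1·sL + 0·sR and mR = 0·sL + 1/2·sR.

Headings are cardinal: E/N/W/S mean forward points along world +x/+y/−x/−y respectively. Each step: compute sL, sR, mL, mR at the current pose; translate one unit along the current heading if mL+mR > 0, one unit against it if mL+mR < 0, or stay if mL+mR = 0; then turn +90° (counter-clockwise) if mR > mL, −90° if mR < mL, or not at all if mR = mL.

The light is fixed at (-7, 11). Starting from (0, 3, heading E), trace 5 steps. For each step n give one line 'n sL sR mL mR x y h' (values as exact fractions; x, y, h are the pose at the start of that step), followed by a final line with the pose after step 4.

n=0: pose=(0,3,E); sL=120/149, sR=120/181; mL=-120/149, mR=60/181; mL+mR=-12780/26969 → advance -1; mR−mL=30660/26969 → turn +1·90°
n=1: pose=(-1,3,N); sL=12/5, sR=60/37; mL=-12/5, mR=30/37; mL+mR=-294/185 → advance -1; mR−mL=594/185 → turn +1·90°
n=2: pose=(-1,2,W); sL=120/109, sR=120/73; mL=-120/109, mR=60/73; mL+mR=-2220/7957 → advance -1; mR−mL=15300/7957 → turn +1·90°
n=3: pose=(0,2,S); sL=15/26, sR=2/3; mL=-15/26, mR=1/3; mL+mR=-19/78 → advance -1; mR−mL=71/78 → turn +1·90°
n=4: pose=(0,3,E); sL=120/149, sR=120/181; mL=-120/149, mR=60/181; mL+mR=-12780/26969 → advance -1; mR−mL=30660/26969 → turn +1·90°

0 120/149 120/181 -120/149 60/181 0 3 E
1 12/5 60/37 -12/5 30/37 -1 3 N
2 120/109 120/73 -120/109 60/73 -1 2 W
3 15/26 2/3 -15/26 1/3 0 2 S
4 120/149 120/181 -120/149 60/181 0 3 E
final -1 3 N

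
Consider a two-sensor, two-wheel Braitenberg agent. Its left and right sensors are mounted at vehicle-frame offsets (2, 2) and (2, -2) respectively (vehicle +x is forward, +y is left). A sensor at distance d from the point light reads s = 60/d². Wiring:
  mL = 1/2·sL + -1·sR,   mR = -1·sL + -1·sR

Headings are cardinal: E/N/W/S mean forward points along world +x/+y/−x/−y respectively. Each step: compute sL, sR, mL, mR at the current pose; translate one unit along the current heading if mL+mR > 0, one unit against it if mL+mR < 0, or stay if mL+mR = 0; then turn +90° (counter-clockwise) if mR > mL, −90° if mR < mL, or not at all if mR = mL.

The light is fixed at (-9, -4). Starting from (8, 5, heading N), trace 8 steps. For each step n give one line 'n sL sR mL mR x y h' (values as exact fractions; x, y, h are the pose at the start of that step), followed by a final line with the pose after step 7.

0 30/173 30/241 -1575/41693 -12420/41693 8 5 N
1 60/461 60/397 -15750/183017 -51480/183017 8 4 E
2 1/6 15/58 -61/348 -37/87 7 4 S
3 12/49 60/317 -1038/15533 -6744/15533 7 5 W
4 30/173 30/241 -1575/41693 -12420/41693 8 5 N
5 60/461 60/397 -15750/183017 -51480/183017 8 4 E
6 1/6 15/58 -61/348 -37/87 7 4 S
7 12/49 60/317 -1038/15533 -6744/15533 7 5 W
final 8 5 N

n=0: pose=(8,5,N); sL=30/173, sR=30/241; mL=-1575/41693, mR=-12420/41693; mL+mR=-13995/41693 → advance -1; mR−mL=-45/173 → turn -1·90°
n=1: pose=(8,4,E); sL=60/461, sR=60/397; mL=-15750/183017, mR=-51480/183017; mL+mR=-67230/183017 → advance -1; mR−mL=-90/461 → turn -1·90°
n=2: pose=(7,4,S); sL=1/6, sR=15/58; mL=-61/348, mR=-37/87; mL+mR=-209/348 → advance -1; mR−mL=-1/4 → turn -1·90°
n=3: pose=(7,5,W); sL=12/49, sR=60/317; mL=-1038/15533, mR=-6744/15533; mL+mR=-7782/15533 → advance -1; mR−mL=-18/49 → turn -1·90°
n=4: pose=(8,5,N); sL=30/173, sR=30/241; mL=-1575/41693, mR=-12420/41693; mL+mR=-13995/41693 → advance -1; mR−mL=-45/173 → turn -1·90°
n=5: pose=(8,4,E); sL=60/461, sR=60/397; mL=-15750/183017, mR=-51480/183017; mL+mR=-67230/183017 → advance -1; mR−mL=-90/461 → turn -1·90°
n=6: pose=(7,4,S); sL=1/6, sR=15/58; mL=-61/348, mR=-37/87; mL+mR=-209/348 → advance -1; mR−mL=-1/4 → turn -1·90°
n=7: pose=(7,5,W); sL=12/49, sR=60/317; mL=-1038/15533, mR=-6744/15533; mL+mR=-7782/15533 → advance -1; mR−mL=-18/49 → turn -1·90°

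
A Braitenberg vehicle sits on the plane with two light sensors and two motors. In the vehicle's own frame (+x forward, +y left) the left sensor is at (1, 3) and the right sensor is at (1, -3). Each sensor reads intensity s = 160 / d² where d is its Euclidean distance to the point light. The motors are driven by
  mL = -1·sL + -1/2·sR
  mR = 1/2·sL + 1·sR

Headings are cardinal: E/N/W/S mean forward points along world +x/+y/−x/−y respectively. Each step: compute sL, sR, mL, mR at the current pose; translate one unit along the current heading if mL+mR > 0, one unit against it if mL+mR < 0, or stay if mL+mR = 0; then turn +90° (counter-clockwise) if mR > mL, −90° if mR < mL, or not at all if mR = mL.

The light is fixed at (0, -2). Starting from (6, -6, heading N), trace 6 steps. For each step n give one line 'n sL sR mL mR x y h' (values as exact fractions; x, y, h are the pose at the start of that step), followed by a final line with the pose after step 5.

n=0: pose=(6,-6,N); sL=80/9, sR=16/9; mL=-88/9, mR=56/9; mL+mR=-32/9 → advance -1; mR−mL=16 → turn +1·90°
n=1: pose=(6,-7,W); sL=160/89, sR=160/29; mL=-11760/2581, mR=16560/2581; mL+mR=4800/2581 → advance +1; mR−mL=28320/2581 → turn +1·90°
n=2: pose=(5,-7,S); sL=8/5, sR=4; mL=-18/5, mR=24/5; mL+mR=6/5 → advance +1; mR−mL=42/5 → turn +1·90°
n=3: pose=(5,-8,E); sL=32/9, sR=160/117; mL=-496/117, mR=368/117; mL+mR=-128/117 → advance -1; mR−mL=96/13 → turn +1·90°
n=4: pose=(4,-8,N); sL=80/13, sR=80/37; mL=-3480/481, mR=2520/481; mL+mR=-960/481 → advance -1; mR−mL=6000/481 → turn +1·90°
n=5: pose=(4,-9,W); sL=160/109, sR=32/5; mL=-2544/545, mR=3888/545; mL+mR=1344/545 → advance +1; mR−mL=6432/545 → turn +1·90°

0 80/9 16/9 -88/9 56/9 6 -6 N
1 160/89 160/29 -11760/2581 16560/2581 6 -7 W
2 8/5 4 -18/5 24/5 5 -7 S
3 32/9 160/117 -496/117 368/117 5 -8 E
4 80/13 80/37 -3480/481 2520/481 4 -8 N
5 160/109 32/5 -2544/545 3888/545 4 -9 W
final 3 -9 S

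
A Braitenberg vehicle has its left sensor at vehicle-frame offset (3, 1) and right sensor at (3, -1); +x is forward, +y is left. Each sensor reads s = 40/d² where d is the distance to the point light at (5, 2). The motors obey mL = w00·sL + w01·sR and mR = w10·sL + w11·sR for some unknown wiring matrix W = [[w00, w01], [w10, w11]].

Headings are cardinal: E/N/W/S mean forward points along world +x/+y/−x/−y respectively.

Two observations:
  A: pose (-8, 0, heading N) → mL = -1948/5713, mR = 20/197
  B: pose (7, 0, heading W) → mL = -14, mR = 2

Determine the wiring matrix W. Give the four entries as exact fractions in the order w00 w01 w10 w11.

-1 -1/2 1/2 0

obs A: pose=(-8,0,N) → sL=40/197, sR=8/29, mL=-1948/5713, mR=20/197
obs B: pose=(7,0,W) → sL=4, sR=20, mL=-14, mR=2
sensor matrix S = [[40/197, 8/29], [4, 20]]; det S = 16896/5713
solve [mL_A; mL_B] = S·[w00; w01] and [mR_A; mR_B] = S·[w10; w11]:
  w00 = -1, w01 = -1/2, w10 = 1/2, w11 = 0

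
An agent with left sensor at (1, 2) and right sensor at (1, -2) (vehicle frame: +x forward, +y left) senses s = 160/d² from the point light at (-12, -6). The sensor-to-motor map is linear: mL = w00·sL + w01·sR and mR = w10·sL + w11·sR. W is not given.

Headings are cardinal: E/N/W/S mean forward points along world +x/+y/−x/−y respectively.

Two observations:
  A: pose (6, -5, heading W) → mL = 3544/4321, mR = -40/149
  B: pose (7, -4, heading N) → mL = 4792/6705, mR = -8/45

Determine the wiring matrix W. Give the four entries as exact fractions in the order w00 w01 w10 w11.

obs A: pose=(6,-5,W) → sL=16/29, sR=80/149, mL=3544/4321, mR=-40/149
obs B: pose=(7,-4,N) → sL=80/149, sR=16/45, mL=4792/6705, mR=-8/45
sensor matrix S = [[16/29, 80/149], [80/149, 16/45]]; det S = -2668544/28972305
solve [mL_A; mL_B] = S·[w00; w01] and [mR_A; mR_B] = S·[w10; w11]:
  w00 = 1, w01 = 1/2, w10 = 0, w11 = -1/2

1 1/2 0 -1/2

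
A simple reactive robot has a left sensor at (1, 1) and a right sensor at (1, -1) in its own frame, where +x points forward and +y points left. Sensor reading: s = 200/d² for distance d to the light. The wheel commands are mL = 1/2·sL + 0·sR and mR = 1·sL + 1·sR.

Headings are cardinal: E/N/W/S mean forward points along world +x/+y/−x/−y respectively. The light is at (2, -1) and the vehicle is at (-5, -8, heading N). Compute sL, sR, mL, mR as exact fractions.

left sensor world pos  = (-6, -7); dL² = 100
right sensor world pos = (-4, -7); dR² = 72
sL = 200/100 = 2
sR = 200/72 = 25/9
mL = 1/2·sL + 0·sR = 1
mR = 1·sL + 1·sR = 43/9

2 25/9 1 43/9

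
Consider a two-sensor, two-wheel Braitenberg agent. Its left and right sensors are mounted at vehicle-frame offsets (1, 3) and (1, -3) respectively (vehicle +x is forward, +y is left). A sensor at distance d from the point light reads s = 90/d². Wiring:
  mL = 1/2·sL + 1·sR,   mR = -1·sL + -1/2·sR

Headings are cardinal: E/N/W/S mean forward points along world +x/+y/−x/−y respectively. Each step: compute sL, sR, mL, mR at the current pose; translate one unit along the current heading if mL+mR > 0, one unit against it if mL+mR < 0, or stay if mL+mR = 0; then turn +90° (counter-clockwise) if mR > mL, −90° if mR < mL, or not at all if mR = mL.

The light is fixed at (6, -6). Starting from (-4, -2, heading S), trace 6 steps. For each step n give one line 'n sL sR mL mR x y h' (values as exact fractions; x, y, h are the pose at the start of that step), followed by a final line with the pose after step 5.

0 45/29 45/89 6615/5162 -9315/5162 -4 -2 S
1 18/25 18/37 783/925 -891/925 -4 -1 W
2 1/2 5/4 3/2 -9/8 -3 -1 N
3 18/29 90/73 3267/2117 -2619/2117 -3 0 E
4 9/5 45/73 1107/730 -1539/730 -2 0 S
5 90/97 90/181 16875/17557 -20655/17557 -2 1 W
final -1 1 N

n=0: pose=(-4,-2,S); sL=45/29, sR=45/89; mL=6615/5162, mR=-9315/5162; mL+mR=-1350/2581 → advance -1; mR−mL=-7965/2581 → turn -1·90°
n=1: pose=(-4,-1,W); sL=18/25, sR=18/37; mL=783/925, mR=-891/925; mL+mR=-108/925 → advance -1; mR−mL=-1674/925 → turn -1·90°
n=2: pose=(-3,-1,N); sL=1/2, sR=5/4; mL=3/2, mR=-9/8; mL+mR=3/8 → advance +1; mR−mL=-21/8 → turn -1·90°
n=3: pose=(-3,0,E); sL=18/29, sR=90/73; mL=3267/2117, mR=-2619/2117; mL+mR=648/2117 → advance +1; mR−mL=-5886/2117 → turn -1·90°
n=4: pose=(-2,0,S); sL=9/5, sR=45/73; mL=1107/730, mR=-1539/730; mL+mR=-216/365 → advance -1; mR−mL=-1323/365 → turn -1·90°
n=5: pose=(-2,1,W); sL=90/97, sR=90/181; mL=16875/17557, mR=-20655/17557; mL+mR=-3780/17557 → advance -1; mR−mL=-37530/17557 → turn -1·90°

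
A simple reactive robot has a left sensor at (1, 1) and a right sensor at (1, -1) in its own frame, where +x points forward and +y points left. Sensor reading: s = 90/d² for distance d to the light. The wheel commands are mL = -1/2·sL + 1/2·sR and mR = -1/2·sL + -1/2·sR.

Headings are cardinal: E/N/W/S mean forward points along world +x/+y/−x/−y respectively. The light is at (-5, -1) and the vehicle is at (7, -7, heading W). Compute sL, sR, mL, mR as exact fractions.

9/17 45/73 54/1241 -711/1241

left sensor world pos  = (6, -8); dL² = 170
right sensor world pos = (6, -6); dR² = 146
sL = 90/170 = 9/17
sR = 90/146 = 45/73
mL = -1/2·sL + 1/2·sR = 54/1241
mR = -1/2·sL + -1/2·sR = -711/1241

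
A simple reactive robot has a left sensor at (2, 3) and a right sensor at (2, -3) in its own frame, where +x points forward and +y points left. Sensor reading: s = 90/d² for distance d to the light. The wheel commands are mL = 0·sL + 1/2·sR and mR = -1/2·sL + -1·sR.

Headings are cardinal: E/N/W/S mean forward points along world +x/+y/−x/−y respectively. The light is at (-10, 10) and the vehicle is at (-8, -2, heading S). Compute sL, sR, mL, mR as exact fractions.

left sensor world pos  = (-5, -4); dL² = 221
right sensor world pos = (-11, -4); dR² = 197
sL = 90/221 = 90/221
sR = 90/197 = 90/197
mL = 0·sL + 1/2·sR = 45/197
mR = -1/2·sL + -1·sR = -28755/43537

90/221 90/197 45/197 -28755/43537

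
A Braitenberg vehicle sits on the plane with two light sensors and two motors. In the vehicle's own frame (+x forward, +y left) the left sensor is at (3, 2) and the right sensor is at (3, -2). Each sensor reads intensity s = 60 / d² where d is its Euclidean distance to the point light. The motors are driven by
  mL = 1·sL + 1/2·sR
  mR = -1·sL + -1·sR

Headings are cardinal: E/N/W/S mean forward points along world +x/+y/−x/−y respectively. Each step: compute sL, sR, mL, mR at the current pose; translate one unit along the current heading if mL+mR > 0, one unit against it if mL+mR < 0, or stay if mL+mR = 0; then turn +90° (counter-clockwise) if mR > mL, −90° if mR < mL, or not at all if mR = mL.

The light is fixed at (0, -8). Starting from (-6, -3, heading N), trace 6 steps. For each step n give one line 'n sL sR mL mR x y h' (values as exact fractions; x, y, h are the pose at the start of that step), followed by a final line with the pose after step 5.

0 15/32 3/4 27/32 -39/32 -6 -3 N
1 4/3 60/13 142/39 -232/39 -6 -4 E
2 30/13 30/41 1425/533 -1620/533 -7 -4 S
3 60/109 60/149 12210/16241 -15480/16241 -7 -3 W
4 15/32 3/4 27/32 -39/32 -6 -3 N
5 4/3 60/13 142/39 -232/39 -6 -4 E
final -7 -4 S

n=0: pose=(-6,-3,N); sL=15/32, sR=3/4; mL=27/32, mR=-39/32; mL+mR=-3/8 → advance -1; mR−mL=-33/16 → turn -1·90°
n=1: pose=(-6,-4,E); sL=4/3, sR=60/13; mL=142/39, mR=-232/39; mL+mR=-30/13 → advance -1; mR−mL=-374/39 → turn -1·90°
n=2: pose=(-7,-4,S); sL=30/13, sR=30/41; mL=1425/533, mR=-1620/533; mL+mR=-15/41 → advance -1; mR−mL=-3045/533 → turn -1·90°
n=3: pose=(-7,-3,W); sL=60/109, sR=60/149; mL=12210/16241, mR=-15480/16241; mL+mR=-30/149 → advance -1; mR−mL=-27690/16241 → turn -1·90°
n=4: pose=(-6,-3,N); sL=15/32, sR=3/4; mL=27/32, mR=-39/32; mL+mR=-3/8 → advance -1; mR−mL=-33/16 → turn -1·90°
n=5: pose=(-6,-4,E); sL=4/3, sR=60/13; mL=142/39, mR=-232/39; mL+mR=-30/13 → advance -1; mR−mL=-374/39 → turn -1·90°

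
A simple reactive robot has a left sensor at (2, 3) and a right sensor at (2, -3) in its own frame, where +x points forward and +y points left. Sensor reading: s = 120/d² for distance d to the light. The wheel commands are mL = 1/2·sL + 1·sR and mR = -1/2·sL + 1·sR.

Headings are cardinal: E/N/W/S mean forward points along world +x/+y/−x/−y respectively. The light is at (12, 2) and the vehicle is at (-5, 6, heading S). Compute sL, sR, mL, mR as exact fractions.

3/5 30/101 603/1010 -3/1010

left sensor world pos  = (-2, 4); dL² = 200
right sensor world pos = (-8, 4); dR² = 404
sL = 120/200 = 3/5
sR = 120/404 = 30/101
mL = 1/2·sL + 1·sR = 603/1010
mR = -1/2·sL + 1·sR = -3/1010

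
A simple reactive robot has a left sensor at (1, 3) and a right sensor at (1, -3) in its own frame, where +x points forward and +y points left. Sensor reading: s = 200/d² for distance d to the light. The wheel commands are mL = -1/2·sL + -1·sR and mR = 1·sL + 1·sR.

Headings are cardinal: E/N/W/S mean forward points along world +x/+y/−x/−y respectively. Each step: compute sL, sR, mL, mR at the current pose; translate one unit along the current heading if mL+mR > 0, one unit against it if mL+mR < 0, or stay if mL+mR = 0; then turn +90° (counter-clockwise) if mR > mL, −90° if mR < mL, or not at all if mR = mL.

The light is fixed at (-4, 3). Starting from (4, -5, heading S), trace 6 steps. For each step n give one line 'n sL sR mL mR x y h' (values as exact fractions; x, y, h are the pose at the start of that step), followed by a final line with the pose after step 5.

0 100/101 100/53 -12750/5353 15400/5353 4 -5 S
1 200/117 8/9 -68/39 304/117 4 -6 E
2 2 25/26 -51/26 77/26 5 -6 N
3 40/37 200/89 -9180/3293 10960/3293 5 -5 W
4 100/101 100/53 -12750/5353 15400/5353 4 -5 S
5 200/117 8/9 -68/39 304/117 4 -6 E
final 5 -6 N

n=0: pose=(4,-5,S); sL=100/101, sR=100/53; mL=-12750/5353, mR=15400/5353; mL+mR=50/101 → advance +1; mR−mL=28150/5353 → turn +1·90°
n=1: pose=(4,-6,E); sL=200/117, sR=8/9; mL=-68/39, mR=304/117; mL+mR=100/117 → advance +1; mR−mL=508/117 → turn +1·90°
n=2: pose=(5,-6,N); sL=2, sR=25/26; mL=-51/26, mR=77/26; mL+mR=1 → advance +1; mR−mL=64/13 → turn +1·90°
n=3: pose=(5,-5,W); sL=40/37, sR=200/89; mL=-9180/3293, mR=10960/3293; mL+mR=20/37 → advance +1; mR−mL=20140/3293 → turn +1·90°
n=4: pose=(4,-5,S); sL=100/101, sR=100/53; mL=-12750/5353, mR=15400/5353; mL+mR=50/101 → advance +1; mR−mL=28150/5353 → turn +1·90°
n=5: pose=(4,-6,E); sL=200/117, sR=8/9; mL=-68/39, mR=304/117; mL+mR=100/117 → advance +1; mR−mL=508/117 → turn +1·90°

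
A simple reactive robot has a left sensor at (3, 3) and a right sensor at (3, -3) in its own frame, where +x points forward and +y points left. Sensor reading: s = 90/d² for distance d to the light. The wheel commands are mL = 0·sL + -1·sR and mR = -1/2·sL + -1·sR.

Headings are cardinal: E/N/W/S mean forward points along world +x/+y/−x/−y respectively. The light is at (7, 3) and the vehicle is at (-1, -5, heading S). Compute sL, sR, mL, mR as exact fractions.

left sensor world pos  = (2, -8); dL² = 146
right sensor world pos = (-4, -8); dR² = 242
sL = 90/146 = 45/73
sR = 90/242 = 45/121
mL = 0·sL + -1·sR = -45/121
mR = -1/2·sL + -1·sR = -12015/17666

45/73 45/121 -45/121 -12015/17666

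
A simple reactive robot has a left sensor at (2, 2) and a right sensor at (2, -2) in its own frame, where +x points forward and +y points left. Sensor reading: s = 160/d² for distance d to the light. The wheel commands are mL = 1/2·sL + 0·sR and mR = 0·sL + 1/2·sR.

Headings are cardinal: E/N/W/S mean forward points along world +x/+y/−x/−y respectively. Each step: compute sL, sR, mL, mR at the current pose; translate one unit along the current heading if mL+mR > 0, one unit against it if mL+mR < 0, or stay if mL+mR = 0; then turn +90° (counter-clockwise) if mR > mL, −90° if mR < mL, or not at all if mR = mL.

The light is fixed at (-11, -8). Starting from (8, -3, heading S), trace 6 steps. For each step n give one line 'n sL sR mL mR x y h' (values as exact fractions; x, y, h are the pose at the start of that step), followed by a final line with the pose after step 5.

n=0: pose=(8,-3,S); sL=16/45, sR=80/149; mL=8/45, mR=40/149; mL+mR=2992/6705 → advance +1; mR−mL=608/6705 → turn +1·90°
n=1: pose=(8,-4,E); sL=160/477, sR=32/89; mL=80/477, mR=16/89; mL+mR=14752/42453 → advance +1; mR−mL=512/42453 → turn +1·90°
n=2: pose=(9,-4,N); sL=4/9, sR=4/13; mL=2/9, mR=2/13; mL+mR=44/117 → advance +1; mR−mL=-8/117 → turn -1·90°
n=3: pose=(9,-3,E); sL=160/533, sR=160/493; mL=80/533, mR=80/493; mL+mR=82080/262769 → advance +1; mR−mL=3200/262769 → turn +1·90°
n=4: pose=(10,-3,N); sL=16/41, sR=80/289; mL=8/41, mR=40/289; mL+mR=3952/11849 → advance +1; mR−mL=-672/11849 → turn -1·90°
n=5: pose=(10,-2,E); sL=160/593, sR=32/109; mL=80/593, mR=16/109; mL+mR=18208/64637 → advance +1; mR−mL=768/64637 → turn +1·90°

0 16/45 80/149 8/45 40/149 8 -3 S
1 160/477 32/89 80/477 16/89 8 -4 E
2 4/9 4/13 2/9 2/13 9 -4 N
3 160/533 160/493 80/533 80/493 9 -3 E
4 16/41 80/289 8/41 40/289 10 -3 N
5 160/593 32/109 80/593 16/109 10 -2 E
final 11 -2 N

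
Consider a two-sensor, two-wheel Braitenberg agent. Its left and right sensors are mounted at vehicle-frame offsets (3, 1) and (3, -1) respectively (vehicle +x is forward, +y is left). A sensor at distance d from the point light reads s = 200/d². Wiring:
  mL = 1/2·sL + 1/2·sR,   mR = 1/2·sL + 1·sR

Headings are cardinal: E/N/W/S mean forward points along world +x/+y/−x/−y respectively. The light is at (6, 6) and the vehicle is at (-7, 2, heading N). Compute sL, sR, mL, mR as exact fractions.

200/197 40/29 6840/5713 10780/5713

left sensor world pos  = (-8, 5); dL² = 197
right sensor world pos = (-6, 5); dR² = 145
sL = 200/197 = 200/197
sR = 200/145 = 40/29
mL = 1/2·sL + 1/2·sR = 6840/5713
mR = 1/2·sL + 1·sR = 10780/5713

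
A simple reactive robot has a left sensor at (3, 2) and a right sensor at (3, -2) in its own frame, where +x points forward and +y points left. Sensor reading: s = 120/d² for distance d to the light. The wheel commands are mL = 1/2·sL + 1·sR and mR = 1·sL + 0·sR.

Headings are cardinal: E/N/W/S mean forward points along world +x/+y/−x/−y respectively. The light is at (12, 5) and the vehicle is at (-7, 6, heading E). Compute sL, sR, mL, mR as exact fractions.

24/53 120/257 9444/13621 24/53

left sensor world pos  = (-4, 8); dL² = 265
right sensor world pos = (-4, 4); dR² = 257
sL = 120/265 = 24/53
sR = 120/257 = 120/257
mL = 1/2·sL + 1·sR = 9444/13621
mR = 1·sL + 0·sR = 24/53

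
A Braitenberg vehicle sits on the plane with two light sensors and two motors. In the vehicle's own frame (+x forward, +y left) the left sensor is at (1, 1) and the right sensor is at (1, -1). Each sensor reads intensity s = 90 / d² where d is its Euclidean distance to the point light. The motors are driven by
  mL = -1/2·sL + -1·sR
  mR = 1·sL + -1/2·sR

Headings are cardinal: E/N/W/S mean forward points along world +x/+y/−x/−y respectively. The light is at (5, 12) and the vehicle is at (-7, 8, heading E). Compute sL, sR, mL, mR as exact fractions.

9/13 45/73 -1827/1898 729/1898

left sensor world pos  = (-6, 9); dL² = 130
right sensor world pos = (-6, 7); dR² = 146
sL = 90/130 = 9/13
sR = 90/146 = 45/73
mL = -1/2·sL + -1·sR = -1827/1898
mR = 1·sL + -1/2·sR = 729/1898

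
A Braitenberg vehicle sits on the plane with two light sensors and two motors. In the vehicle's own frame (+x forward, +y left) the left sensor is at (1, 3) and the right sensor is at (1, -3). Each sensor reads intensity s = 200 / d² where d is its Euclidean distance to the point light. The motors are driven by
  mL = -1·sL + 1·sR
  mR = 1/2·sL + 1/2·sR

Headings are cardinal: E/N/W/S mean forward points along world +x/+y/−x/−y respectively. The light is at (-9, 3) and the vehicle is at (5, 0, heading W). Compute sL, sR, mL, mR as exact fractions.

40/41 200/169 1440/6929 7480/6929

left sensor world pos  = (4, -3); dL² = 205
right sensor world pos = (4, 3); dR² = 169
sL = 200/205 = 40/41
sR = 200/169 = 200/169
mL = -1·sL + 1·sR = 1440/6929
mR = 1/2·sL + 1/2·sR = 7480/6929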